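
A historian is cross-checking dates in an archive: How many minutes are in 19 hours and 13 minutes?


Hours: 19
Extra minutes: 13
Minutes per hour: 60
Hours to minutes: 19 x 60 = 1140
Total: 1140 + 13 = 1153

1153


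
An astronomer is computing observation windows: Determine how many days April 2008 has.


Month: April
Year: 2008
April is a 30-day month
Total: 30 days

30


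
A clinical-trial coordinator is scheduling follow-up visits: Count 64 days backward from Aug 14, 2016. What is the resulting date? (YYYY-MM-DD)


Start: 2016-08-14
Subtracting 64 days
Days already passed in August: 14
After going back through August: 50 more days to subtract
July 2016: 31 days, 19 remaining
June 2016 has 30 days, need 19
Result: 2016-06-11

2016-06-11


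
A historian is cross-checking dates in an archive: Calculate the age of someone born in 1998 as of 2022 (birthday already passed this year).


Birth year: 1998
Current year: 2022
Age = current year - birth year
Age = 2022 - 1998 = 24

24


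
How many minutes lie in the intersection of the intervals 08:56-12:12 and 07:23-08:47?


Interval A: [536, 732] minutes from midnight
Interval B: [443, 527] minutes from midnight
Overlap start = max(536, 443) = 536
Overlap end = min(732, 527) = 527
End <= start, so the intervals do not overlap: 0 minutes

0


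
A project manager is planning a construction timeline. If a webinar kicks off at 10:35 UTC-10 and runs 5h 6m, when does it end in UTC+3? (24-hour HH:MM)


Start: 10:35 in UTC-10
Step 1 - add duration:
  minutes: 35 + 6 = 41
  hours: 10 + 5 + 0 = 15
  end in UTC-10: 15:41
Step 2 - convert UTC-10 -> UTC+3:
  offset difference: 3 - (-10) = 13 hours
  15 + (13) = 28 -> mod 24 = 4
Result: 04:41 in UTC+3

04:41


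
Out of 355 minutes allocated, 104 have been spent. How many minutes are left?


Total budget: 355 minutes
Time used: 104 minutes
Remaining: 355 - 104 = 251 minutes
Percent used: 29.3%
Percent remaining: 70.7%

251


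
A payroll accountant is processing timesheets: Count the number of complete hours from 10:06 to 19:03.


Start: 10:06
End: 19:03
Hour difference: 19 - 10 = 9 hours
Minute difference: 3 - 6 = -3 minutes
Total minutes: 537
Complete hours: 537 / 60 = 8 (remainder 57)

8


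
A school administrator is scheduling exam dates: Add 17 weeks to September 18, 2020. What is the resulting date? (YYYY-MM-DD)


Start: 2020-09-18
Weeks to add: 17
Convert to days: 17 x 7 = 119 days
Add 119 days to 2020-09-18
Result: 2021-01-15

2021-01-15


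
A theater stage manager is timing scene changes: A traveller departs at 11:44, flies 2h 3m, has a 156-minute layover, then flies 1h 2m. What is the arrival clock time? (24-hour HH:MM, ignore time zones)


Depart: 11:44
Leg 1: +123 min -> 13:47
Layover: +156 min -> 16:23
Leg 2: +62 min -> 17:25
Total travel: 341 minutes = 5h 41m
Arrival: 17:25

17:25


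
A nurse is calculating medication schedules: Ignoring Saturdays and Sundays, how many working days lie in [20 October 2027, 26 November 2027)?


Start: 2027-10-20 (Wednesday)
End (exclusive): 2027-11-26 (Friday)
Total calendar days: 37
Full weeks: 37 // 7 = 5 -> 25 weekdays
Remaining 2 days starting on Wednesday:
  Wed(w), Thu(w) -> 2 weekdays
Total business days: 25 + 2 = 27

27


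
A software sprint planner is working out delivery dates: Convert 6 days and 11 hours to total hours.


Days: 6
Extra hours: 11
Hours per day: 24
Days to hours: 6 x 24 = 144
Total: 144 + 11 = 155

155


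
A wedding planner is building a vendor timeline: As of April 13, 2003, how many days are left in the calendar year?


Start: April 13, 2003
End: December 31, 2003
Days left in April: 17
May: 31
June: 30
July: 31
August: 31
... plus remaining months
Sum of remaining months: 245
Total: 17 + 245 = 262

262


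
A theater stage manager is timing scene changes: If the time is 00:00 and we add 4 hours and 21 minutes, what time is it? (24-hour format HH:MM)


Start time: 00:00
Adding: 4 hours 21 minutes
Minutes: 0 + 21 = 21
Hours: 0 + 4 + 0 = 4
Result: 04:21

04:21


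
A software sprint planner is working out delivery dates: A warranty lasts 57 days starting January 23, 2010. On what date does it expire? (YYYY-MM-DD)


Start: 2010-01-23
Adding 57 days
Days remaining in January: 8
After January: 49 days still to add
February 2010: 28 days, 21 remaining
March 2010 has 31 days, need 21
Result: 2010-03-21

2010-03-21


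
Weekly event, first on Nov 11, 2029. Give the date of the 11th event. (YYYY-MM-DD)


First occurrence: 2029-11-11 (occurrence 1)
Each occurrence is 7 days after the previous.
Occurrence 11 is 10 weeks after the first.
10 weeks = 70 days
2029-11-11 + 70 days = 2030-01-20

2030-01-20


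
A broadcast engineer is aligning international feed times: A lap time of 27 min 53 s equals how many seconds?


Minutes: 27
Seconds: 53
Convert minutes to seconds: 27 x 60 = 1620
Add remaining seconds: 1620 + 53 = 1673

1673


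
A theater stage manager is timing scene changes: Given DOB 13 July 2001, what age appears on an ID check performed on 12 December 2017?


Birth: 2001-07-13
Reference: 2017-12-12
Year difference: 2017 - 2001 = 16
Has birthday (07-13) occurred by 12-12? Yes
Age in full years: 16

16


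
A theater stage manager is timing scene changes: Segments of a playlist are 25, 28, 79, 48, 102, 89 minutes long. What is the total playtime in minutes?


Durations: 25, 28, 79, 48, 102, 89
Running sum: 25
+ 28 = 53
+ 79 = 132
+ 48 = 180
+ 102 = 282
+ 89 = 371
Total duration: 371 minutes
That is 6 hours and 11 minutes

371


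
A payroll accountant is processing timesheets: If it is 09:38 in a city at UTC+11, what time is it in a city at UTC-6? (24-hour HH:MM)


Local time: 09:38 at UTC+11 (offset 11h)
Target zone: UTC-6 (offset -6h)
Difference: -6 - (11) = -17 hours
Calculation: 9 + (-17) = -8
Wraparound: (-8) mod 24 = 16
Result: 16:38

16:38


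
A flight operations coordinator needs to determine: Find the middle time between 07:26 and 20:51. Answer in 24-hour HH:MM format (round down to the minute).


Start time: 07:26 = 446 minutes from midnight
End time: 20:51 = 1251 minutes from midnight
Sum: 446 + 1251 = 1697
Midpoint: 1697 / 2 = 848 minutes
Convert: 848 / 60 = 14 hours, 8 minutes
Result: 14:08

14:08


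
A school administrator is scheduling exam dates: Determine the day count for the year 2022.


Year: 2022
Check leap year rules:
Divisible by 4? No
2022 is not a leap year
Days: 365

365


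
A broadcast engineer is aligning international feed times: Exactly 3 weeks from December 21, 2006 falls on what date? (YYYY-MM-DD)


Start: 2006-12-21
Weeks to add: 3
Convert to days: 3 x 7 = 21 days
Add 21 days to 2006-12-21
Result: 2007-01-11

2007-01-11


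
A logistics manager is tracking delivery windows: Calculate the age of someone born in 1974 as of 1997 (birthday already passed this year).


Birth year: 1974
Current year: 1997
Age = current year - birth year
Age = 1997 - 1974 = 23

23


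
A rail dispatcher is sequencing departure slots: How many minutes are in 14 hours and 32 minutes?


Hours: 14
Extra minutes: 32
Minutes per hour: 60
Hours to minutes: 14 x 60 = 840
Total: 840 + 32 = 872

872


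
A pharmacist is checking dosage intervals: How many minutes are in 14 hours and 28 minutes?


Hours: 14
Minutes: 28
Convert hours to minutes: 14 x 60 = 840
Add remaining minutes: 840 + 28 = 868

868


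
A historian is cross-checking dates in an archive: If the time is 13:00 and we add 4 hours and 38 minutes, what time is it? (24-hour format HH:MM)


Start time: 13:00
Adding: 4 hours 38 minutes
Minutes: 0 + 38 = 38
Hours: 13 + 4 + 0 = 17
Result: 17:38

17:38


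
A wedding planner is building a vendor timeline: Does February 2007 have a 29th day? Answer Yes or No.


Year: 2007
Divisible by 4? 2007 / 4 = 501.75 -> No
Not divisible by 4, so NOT a leap year

No


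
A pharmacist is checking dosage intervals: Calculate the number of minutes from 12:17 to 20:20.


Start time: 12:17 = 737 minutes from midnight
End time: 20:20 = 1220 minutes from midnight
Difference: 1220 - 737 = 483 minutes
That is 8 hours and 3 minutes

483


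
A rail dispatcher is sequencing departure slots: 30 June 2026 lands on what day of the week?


Date: 2026-06-30
January 1, 2026 is a Thursday
Day of year: 181
Offset from Jan 1: 180 days
180 mod 7 = 5
Result: Tuesday

Tuesday


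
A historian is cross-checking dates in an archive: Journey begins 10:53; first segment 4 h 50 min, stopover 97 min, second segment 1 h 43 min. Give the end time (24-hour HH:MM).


Depart: 10:53
Leg 1: +290 min -> 15:43
Layover: +97 min -> 17:20
Leg 2: +103 min -> 19:03
Total travel: 490 minutes = 8h 10m
Arrival: 19:03

19:03


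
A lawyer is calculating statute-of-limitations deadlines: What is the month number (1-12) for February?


Calendar month order:
1. January
2. February <--
3. March
February is month number 2

2


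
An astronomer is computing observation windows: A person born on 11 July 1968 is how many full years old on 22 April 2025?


Birth: 1968-07-11
Reference: 2025-04-22
Year difference: 2025 - 1968 = 57
Has birthday (07-11) occurred by 04-22? No
Birthday not yet reached this year -> subtract 1
Age in full years: 56

56


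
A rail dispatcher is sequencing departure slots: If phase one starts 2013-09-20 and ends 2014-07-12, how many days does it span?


Start date: 2013-09-20
End date: 2014-07-12
Sep 2013: +11 days
Oct 2013: +31 days
Nov 2013: +30 days
... (8 more months)
Total: 295 days

295


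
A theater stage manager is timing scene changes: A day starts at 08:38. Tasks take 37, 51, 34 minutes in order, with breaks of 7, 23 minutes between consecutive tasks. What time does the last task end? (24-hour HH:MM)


Start: 08:38 = 518 min from midnight
  after task 1 (37 min): 09:15
  after break (7 min): 09:22
  after task 2 (51 min): 10:13
  after break (23 min): 10:36
  after task 3 (34 min): 11:10
Total elapsed: 152 minutes
End time: 11:10

11:10


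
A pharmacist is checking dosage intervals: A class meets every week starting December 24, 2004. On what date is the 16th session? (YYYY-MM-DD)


First occurrence: 2004-12-24 (occurrence 1)
Each occurrence is 7 days after the previous.
Occurrence 16 is 15 weeks after the first.
15 weeks = 105 days
2004-12-24 + 105 days = 2005-04-08

2005-04-08


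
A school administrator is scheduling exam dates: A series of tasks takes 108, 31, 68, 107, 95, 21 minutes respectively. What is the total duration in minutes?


Durations: 108, 31, 68, 107, 95, 21
Running sum: 108
+ 31 = 139
+ 68 = 207
+ 107 = 314
+ 95 = 409
+ 21 = 430
Total duration: 430 minutes
That is 7 hours and 10 minutes

430


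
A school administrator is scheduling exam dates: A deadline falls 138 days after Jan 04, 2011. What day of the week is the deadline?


Start: 2011-01-04 (Tuesday)
Step 1 - find target date: add 138 days
  2011-01-04 + 138 days = 2011-05-22
Step 2 - day of week:
  138 mod 7 = 5
  Tuesday + 5 days -> Sunday
Result: Sunday (2011-05-22)

Sunday


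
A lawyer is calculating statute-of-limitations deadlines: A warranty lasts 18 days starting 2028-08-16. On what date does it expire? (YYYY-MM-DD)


Start: 2028-08-16
Adding 18 days
Days remaining in August: 15
After August: 3 days still to add
September 2028 has 30 days, need 3
Result: 2028-09-03

2028-09-03


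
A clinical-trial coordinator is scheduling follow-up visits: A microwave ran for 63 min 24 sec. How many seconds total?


Minutes: 63
Extra seconds: 24
Seconds per minute: 60
Minutes to seconds: 63 x 60 = 3780
Total: 3780 + 24 = 3804

3804


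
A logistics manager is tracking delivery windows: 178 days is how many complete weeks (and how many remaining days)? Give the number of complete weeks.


Total days: 178
Days per week: 7
Division: 178 / 7 = 25 remainder 3
Complete weeks: 25
Remaining days: 3

25


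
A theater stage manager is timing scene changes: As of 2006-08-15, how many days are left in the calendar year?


Start: August 15, 2006
End: December 31, 2006
Days left in August: 16
September: 30
October: 31
November: 30
December: 31
Sum of remaining months: 122
Total: 16 + 122 = 138

138


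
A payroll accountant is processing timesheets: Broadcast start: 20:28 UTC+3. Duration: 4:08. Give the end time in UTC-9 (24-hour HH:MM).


Start: 20:28 in UTC+3
Step 1 - add duration:
  minutes: 28 + 8 = 36
  hours: 20 + 4 + 0 = 24
  end in UTC+3: 00:36
Step 2 - convert UTC+3 -> UTC-9:
  offset difference: -9 - (3) = -12 hours
  0 + (-12) = -12 -> mod 24 = 12
Result: 12:36 in UTC-9

12:36


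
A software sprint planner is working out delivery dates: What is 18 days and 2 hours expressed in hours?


Days: 18
Extra hours: 2
Hours per day: 24
Days to hours: 18 x 24 = 432
Total: 432 + 2 = 434

434


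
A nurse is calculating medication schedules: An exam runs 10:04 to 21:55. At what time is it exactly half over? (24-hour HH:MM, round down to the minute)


Start time: 10:04 = 604 minutes from midnight
End time: 21:55 = 1315 minutes from midnight
Sum: 604 + 1315 = 1919
Midpoint: 1919 / 2 = 959 minutes
Convert: 959 / 60 = 15 hours, 59 minutes
Result: 15:59

15:59


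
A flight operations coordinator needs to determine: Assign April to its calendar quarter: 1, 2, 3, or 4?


Month: April (month 4)
Q1: January-March (months 1-3)
Q2: April-June (months 4-6)
Q3: July-September (months 7-9)
Q4: October-December (months 10-12)
Month 4 falls in Q2

2


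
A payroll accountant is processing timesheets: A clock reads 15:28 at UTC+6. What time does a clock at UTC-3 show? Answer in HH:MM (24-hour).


Local time: 15:28 at UTC+6 (offset 6h)
Target zone: UTC-3 (offset -3h)
Difference: -3 - (6) = -9 hours
Calculation: 15 + (-9) = 6
Result: 06:28

06:28


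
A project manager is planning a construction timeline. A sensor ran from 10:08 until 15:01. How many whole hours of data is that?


Start: 10:08
End: 15:01
Hour difference: 15 - 10 = 5 hours
Minute difference: 1 - 8 = -7 minutes
Total minutes: 293
Complete hours: 293 / 60 = 4 (remainder 53)

4


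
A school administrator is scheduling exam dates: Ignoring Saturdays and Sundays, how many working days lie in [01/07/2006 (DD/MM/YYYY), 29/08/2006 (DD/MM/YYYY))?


Start: 2006-07-01 (Saturday)
End (exclusive): 2006-08-29 (Tuesday)
Total calendar days: 59
Full weeks: 59 // 7 = 8 -> 40 weekdays
Remaining 3 days starting on Saturday:
  Sat(-), Sun(-), Mon(w) -> 1 weekdays
Total business days: 40 + 1 = 41

41


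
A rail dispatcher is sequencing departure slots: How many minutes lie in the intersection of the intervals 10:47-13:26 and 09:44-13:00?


Interval A: [647, 806] minutes from midnight
Interval B: [584, 780] minutes from midnight
Overlap start = max(647, 584) = 647
Overlap end = min(806, 780) = 780
Overlap = 780 - 647 = 133 minutes

133


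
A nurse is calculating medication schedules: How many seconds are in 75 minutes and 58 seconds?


Minutes: 75
Seconds: 58
Convert minutes to seconds: 75 x 60 = 4500
Add remaining seconds: 4500 + 58 = 4558

4558


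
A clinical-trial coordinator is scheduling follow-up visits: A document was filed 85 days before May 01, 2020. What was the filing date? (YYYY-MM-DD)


Start: 2020-05-01
Subtracting 85 days
Days already passed in May: 1
After going back through May: 84 more days to subtract
April 2020: 30 days, 54 remaining
March 2020: 31 days, 23 remaining
February 2020 has 29 days, need 23
Result: 2020-02-06

2020-02-06


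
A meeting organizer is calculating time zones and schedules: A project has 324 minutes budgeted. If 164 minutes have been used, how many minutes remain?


Total budget: 324 minutes
Time used: 164 minutes
Remaining: 324 - 164 = 160 minutes
Percent used: 50.6%
Percent remaining: 49.4%

160


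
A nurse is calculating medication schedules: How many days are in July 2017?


Month: July
Year: 2017
July is a 31-day month
Total: 31 days

31


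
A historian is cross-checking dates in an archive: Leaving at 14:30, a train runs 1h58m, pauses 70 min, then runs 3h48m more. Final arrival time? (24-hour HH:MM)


Depart: 14:30
Leg 1: +118 min -> 16:28
Layover: +70 min -> 17:38
Leg 2: +228 min -> 21:26
Total travel: 416 minutes = 6h 56m
Arrival: 21:26

21:26


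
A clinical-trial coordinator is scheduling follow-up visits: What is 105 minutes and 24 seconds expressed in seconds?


Minutes: 105
Extra seconds: 24
Seconds per minute: 60
Minutes to seconds: 105 x 60 = 6300
Total: 6300 + 24 = 6324

6324


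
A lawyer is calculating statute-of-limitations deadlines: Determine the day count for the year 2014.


Year: 2014
Check leap year rules:
Divisible by 4? No
2014 is not a leap year
Days: 365

365


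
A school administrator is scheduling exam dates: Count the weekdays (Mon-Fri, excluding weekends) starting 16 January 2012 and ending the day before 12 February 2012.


Start: 2012-01-16 (Monday)
End (exclusive): 2012-02-12 (Sunday)
Total calendar days: 27
Full weeks: 27 // 7 = 3 -> 15 weekdays
Remaining 6 days starting on Monday:
  Mon(w), Tue(w), Wed(w), Thu(w), Fri(w), Sat(-) -> 5 weekdays
Total business days: 15 + 5 = 20

20


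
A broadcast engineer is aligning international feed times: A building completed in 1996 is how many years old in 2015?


Birth year: 1996
Current year: 2015
Age = current year - birth year
Age = 2015 - 1996 = 19

19


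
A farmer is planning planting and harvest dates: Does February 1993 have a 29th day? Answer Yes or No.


Year: 1993
Divisible by 4? 1993 / 4 = 498.25 -> No
Not divisible by 4, so NOT a leap year

No


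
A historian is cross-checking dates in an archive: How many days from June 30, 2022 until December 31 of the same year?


Start: June 30, 2022
End: December 31, 2022
Days left in June: 0
July: 31
August: 31
September: 30
October: 31
... plus remaining months
Sum of remaining months: 184
Total: 0 + 184 = 184

184


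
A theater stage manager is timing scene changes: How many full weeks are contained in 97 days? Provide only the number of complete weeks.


Total days: 97
Days per week: 7
Division: 97 / 7 = 13 remainder 6
Complete weeks: 13
Remaining days: 6

13


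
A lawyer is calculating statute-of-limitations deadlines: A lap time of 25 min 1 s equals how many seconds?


Minutes: 25
Seconds: 1
Convert minutes to seconds: 25 x 60 = 1500
Add remaining seconds: 1500 + 1 = 1501

1501


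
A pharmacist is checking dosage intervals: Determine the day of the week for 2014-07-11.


Date: 2014-07-11
January 1, 2014 is a Wednesday
Day of year: 192
Offset from Jan 1: 191 days
191 mod 7 = 2
Result: Friday

Friday


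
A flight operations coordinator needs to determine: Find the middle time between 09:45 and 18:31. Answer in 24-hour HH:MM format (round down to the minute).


Start time: 09:45 = 585 minutes from midnight
End time: 18:31 = 1111 minutes from midnight
Sum: 585 + 1111 = 1696
Midpoint: 1696 / 2 = 848 minutes
Convert: 848 / 60 = 14 hours, 8 minutes
Result: 14:08

14:08


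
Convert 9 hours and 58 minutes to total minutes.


Hours: 9
Minutes: 58
Convert hours to minutes: 9 x 60 = 540
Add remaining minutes: 540 + 58 = 598

598


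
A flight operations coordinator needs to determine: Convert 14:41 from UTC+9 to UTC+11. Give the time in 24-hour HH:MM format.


Local time: 14:41 at UTC+9 (offset 9h)
Target zone: UTC+11 (offset 11h)
Difference: 11 - (9) = 2 hours
Calculation: 14 + (2) = 16
Result: 16:41

16:41


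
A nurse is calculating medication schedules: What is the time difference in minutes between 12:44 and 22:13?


Start time: 12:44 = 764 minutes from midnight
End time: 22:13 = 1333 minutes from midnight
Difference: 1333 - 764 = 569 minutes
That is 9 hours and 29 minutes

569


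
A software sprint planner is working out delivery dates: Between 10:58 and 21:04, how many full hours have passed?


Start: 10:58
End: 21:04
Hour difference: 21 - 10 = 11 hours
Minute difference: 4 - 58 = -54 minutes
Total minutes: 606
Complete hours: 606 / 60 = 10 (remainder 6)

10


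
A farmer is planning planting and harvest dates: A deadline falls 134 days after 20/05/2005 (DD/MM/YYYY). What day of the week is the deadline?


Start: 2005-05-20 (Friday)
Step 1 - find target date: add 134 days
  2005-05-20 + 134 days = 2005-10-01
Step 2 - day of week:
  134 mod 7 = 1
  Friday + 1 days -> Saturday
Result: Saturday (2005-10-01)

Saturday


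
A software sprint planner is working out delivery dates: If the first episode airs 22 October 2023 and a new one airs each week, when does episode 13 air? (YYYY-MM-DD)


First occurrence: 2023-10-22 (occurrence 1)
Each occurrence is 7 days after the previous.
Occurrence 13 is 12 weeks after the first.
12 weeks = 84 days
2023-10-22 + 84 days = 2024-01-14

2024-01-14


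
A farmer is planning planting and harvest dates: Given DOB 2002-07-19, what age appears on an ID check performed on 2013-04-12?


Birth: 2002-07-19
Reference: 2013-04-12
Year difference: 2013 - 2002 = 11
Has birthday (07-19) occurred by 04-12? No
Birthday not yet reached this year -> subtract 1
Age in full years: 10

10


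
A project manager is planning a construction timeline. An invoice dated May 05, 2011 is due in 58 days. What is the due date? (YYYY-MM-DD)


Start: 2011-05-05
Adding 58 days
Days remaining in May: 26
After May: 32 days still to add
June 2011: 30 days, 2 remaining
July 2011 has 31 days, need 2
Result: 2011-07-02

2011-07-02


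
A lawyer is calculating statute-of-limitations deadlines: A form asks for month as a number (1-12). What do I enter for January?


Calendar month order:
1. January <--
2. February
January is month number 1

1


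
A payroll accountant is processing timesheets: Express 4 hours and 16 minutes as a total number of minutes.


Hours: 4
Extra minutes: 16
Minutes per hour: 60
Hours to minutes: 4 x 60 = 240
Total: 240 + 16 = 256

256


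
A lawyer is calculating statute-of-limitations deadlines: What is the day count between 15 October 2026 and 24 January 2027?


Start date: 2026-10-15
End date: 2027-01-24
Oct 2026: +17 days
Nov 2026: +30 days
Dec 2026: +31 days
Jan 2027: +23 days
Total: 101 days

101


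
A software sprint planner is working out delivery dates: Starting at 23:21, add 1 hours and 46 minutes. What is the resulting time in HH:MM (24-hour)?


Start time: 23:21
Adding: 1 hours 46 minutes
Minutes: 21 + 46 = 67
Minute overflow: 67 >= 60, so carry 1 hour, minutes = 7
Hours: 23 + 1 + 1 = 25
Hour wraparound: 25 mod 24 = 1
Result: 01:07

01:07


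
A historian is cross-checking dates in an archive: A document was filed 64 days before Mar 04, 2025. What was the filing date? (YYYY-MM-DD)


Start: 2025-03-04
Subtracting 64 days
Days already passed in March: 4
After going back through March: 60 more days to subtract
February 2025: 28 days, 32 remaining
January 2025: 31 days, 1 remaining
December 2024 has 31 days, need 1
Result: 2024-12-30

2024-12-30


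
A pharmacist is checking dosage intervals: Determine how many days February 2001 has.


Month: February
Year: 2001
2001 is not a leap year
February has 28 days
Total: 28 days

28


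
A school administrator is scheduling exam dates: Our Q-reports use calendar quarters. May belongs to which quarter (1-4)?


Month: May (month 5)
Q1: January-March (months 1-3)
Q2: April-June (months 4-6)
Q3: July-September (months 7-9)
Q4: October-December (months 10-12)
Month 5 falls in Q2

2


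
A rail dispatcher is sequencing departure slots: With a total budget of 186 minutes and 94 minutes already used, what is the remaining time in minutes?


Total budget: 186 minutes
Time used: 94 minutes
Remaining: 186 - 94 = 92 minutes
Percent used: 50.5%
Percent remaining: 49.5%

92


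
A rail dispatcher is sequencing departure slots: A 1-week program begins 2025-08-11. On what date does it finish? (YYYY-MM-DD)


Start: 2025-08-11
Weeks to add: 1
Convert to days: 1 x 7 = 7 days
Add 7 days to 2025-08-11
Result: 2025-08-18

2025-08-18


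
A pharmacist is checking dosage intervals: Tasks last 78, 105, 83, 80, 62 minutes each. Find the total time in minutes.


Durations: 78, 105, 83, 80, 62
Running sum: 78
+ 105 = 183
+ 83 = 266
+ 80 = 346
+ 62 = 408
Total duration: 408 minutes
That is 6 hours and 48 minutes

408


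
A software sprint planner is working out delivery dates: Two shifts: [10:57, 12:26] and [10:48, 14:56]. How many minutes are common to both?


Interval A: [657, 746] minutes from midnight
Interval B: [648, 896] minutes from midnight
Overlap start = max(657, 648) = 657
Overlap end = min(746, 896) = 746
Overlap = 746 - 657 = 89 minutes

89


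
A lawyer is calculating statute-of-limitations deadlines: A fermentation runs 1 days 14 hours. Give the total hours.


Days: 1
Extra hours: 14
Hours per day: 24
Days to hours: 1 x 24 = 24
Total: 24 + 14 = 38

38


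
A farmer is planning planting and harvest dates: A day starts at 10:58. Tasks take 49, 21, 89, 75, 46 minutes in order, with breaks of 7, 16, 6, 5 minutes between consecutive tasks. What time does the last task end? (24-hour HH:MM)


Start: 10:58 = 658 min from midnight
  after task 1 (49 min): 11:47
  after break (7 min): 11:54
  after task 2 (21 min): 12:15
  after break (16 min): 12:31
  after task 3 (89 min): 14:00
  after break (6 min): 14:06
  after task 4 (75 min): 15:21
  after break (5 min): 15:26
  after task 5 (46 min): 16:12
Total elapsed: 314 minutes
End time: 16:12

16:12


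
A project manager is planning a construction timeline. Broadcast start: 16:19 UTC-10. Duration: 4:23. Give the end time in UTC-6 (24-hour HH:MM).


Start: 16:19 in UTC-10
Step 1 - add duration:
  minutes: 19 + 23 = 42
  hours: 16 + 4 + 0 = 20
  end in UTC-10: 20:42
Step 2 - convert UTC-10 -> UTC-6:
  offset difference: -6 - (-10) = 4 hours
  20 + (4) = 24 -> mod 24 = 0
Result: 00:42 in UTC-6

00:42


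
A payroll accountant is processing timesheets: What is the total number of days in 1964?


Year: 1964
Check leap year rules:
Divisible by 4? Yes
Divisible by 100? No
1964 is a leap year
Days: 366

366


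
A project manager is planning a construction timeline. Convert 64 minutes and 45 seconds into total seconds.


Minutes: 64
Seconds: 45
Convert minutes to seconds: 64 x 60 = 3840
Add remaining seconds: 3840 + 45 = 3885

3885


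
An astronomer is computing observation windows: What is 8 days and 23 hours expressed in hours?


Days: 8
Extra hours: 23
Hours per day: 24
Days to hours: 8 x 24 = 192
Total: 192 + 23 = 215

215


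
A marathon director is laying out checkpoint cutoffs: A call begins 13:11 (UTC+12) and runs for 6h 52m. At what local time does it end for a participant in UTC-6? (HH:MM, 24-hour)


Start: 13:11 in UTC+12
Step 1 - add duration:
  minutes: 11 + 52 = 63 (carry 1h)
  hours: 13 + 6 + 1 = 20
  end in UTC+12: 20:03
Step 2 - convert UTC+12 -> UTC-6:
  offset difference: -6 - (12) = -18 hours
  20 + (-18) = 2 -> mod 24 = 2
Result: 02:03 in UTC-6

02:03


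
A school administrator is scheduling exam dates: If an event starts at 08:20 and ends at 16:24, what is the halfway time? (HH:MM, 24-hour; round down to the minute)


Start time: 08:20 = 500 minutes from midnight
End time: 16:24 = 984 minutes from midnight
Sum: 500 + 984 = 1484
Midpoint: 1484 / 2 = 742 minutes
Convert: 742 / 60 = 12 hours, 22 minutes
Result: 12:22

12:22


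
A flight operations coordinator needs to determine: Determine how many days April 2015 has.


Month: April
Year: 2015
April is a 30-day month
Total: 30 days

30


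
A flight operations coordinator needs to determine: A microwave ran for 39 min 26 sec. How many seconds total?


Minutes: 39
Extra seconds: 26
Seconds per minute: 60
Minutes to seconds: 39 x 60 = 2340
Total: 2340 + 26 = 2366

2366


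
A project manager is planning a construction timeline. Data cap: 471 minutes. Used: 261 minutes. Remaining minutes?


Total budget: 471 minutes
Time used: 261 minutes
Remaining: 471 - 261 = 210 minutes
Percent used: 55.4%
Percent remaining: 44.6%

210


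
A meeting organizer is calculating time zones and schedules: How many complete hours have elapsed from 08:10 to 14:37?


Start: 08:10
End: 14:37
Hour difference: 14 - 8 = 6 hours
Minute difference: 37 - 10 = 27 minutes
Total minutes: 387
Complete hours: 387 / 60 = 6 (remainder 27)

6


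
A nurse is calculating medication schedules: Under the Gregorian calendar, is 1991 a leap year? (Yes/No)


Year: 1991
Divisible by 4? 1991 / 4 = 497.75 -> No
Not divisible by 4, so NOT a leap year

No


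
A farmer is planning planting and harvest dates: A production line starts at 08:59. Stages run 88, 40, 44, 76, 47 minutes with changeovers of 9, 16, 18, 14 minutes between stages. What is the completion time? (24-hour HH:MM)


Start: 08:59 = 539 min from midnight
  after task 1 (88 min): 10:27
  after break (9 min): 10:36
  after task 2 (40 min): 11:16
  after break (16 min): 11:32
  after task 3 (44 min): 12:16
  after break (18 min): 12:34
  after task 4 (76 min): 13:50
  after break (14 min): 14:04
  after task 5 (47 min): 14:51
Total elapsed: 352 minutes
End time: 14:51

14:51


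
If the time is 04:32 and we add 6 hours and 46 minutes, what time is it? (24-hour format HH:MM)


Start time: 04:32
Adding: 6 hours 46 minutes
Minutes: 32 + 46 = 78
Minute overflow: 78 >= 60, so carry 1 hour, minutes = 18
Hours: 4 + 6 + 1 = 11
Result: 11:18

11:18


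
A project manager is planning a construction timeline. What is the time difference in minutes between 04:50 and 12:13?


Start time: 04:50 = 290 minutes from midnight
End time: 12:13 = 733 minutes from midnight
Difference: 733 - 290 = 443 minutes
That is 7 hours and 23 minutes

443


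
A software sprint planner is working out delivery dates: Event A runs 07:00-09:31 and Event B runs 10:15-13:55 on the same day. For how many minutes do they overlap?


Interval A: [420, 571] minutes from midnight
Interval B: [615, 835] minutes from midnight
Overlap start = max(420, 615) = 615
Overlap end = min(571, 835) = 571
End <= start, so the intervals do not overlap: 0 minutes

0


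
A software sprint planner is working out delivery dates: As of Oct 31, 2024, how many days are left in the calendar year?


Start: October 31, 2024
End: December 31, 2024
Days left in October: 0
November: 30
December: 31
Sum of remaining months: 61
Total: 0 + 61 = 61

61


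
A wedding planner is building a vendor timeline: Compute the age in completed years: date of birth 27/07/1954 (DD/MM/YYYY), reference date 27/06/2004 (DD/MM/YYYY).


Birth: 1954-07-27
Reference: 2004-06-27
Year difference: 2004 - 1954 = 50
Has birthday (07-27) occurred by 06-27? No
Birthday not yet reached this year -> subtract 1
Age in full years: 49

49


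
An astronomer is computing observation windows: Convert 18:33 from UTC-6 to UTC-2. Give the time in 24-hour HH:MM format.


Local time: 18:33 at UTC-6 (offset -6h)
Target zone: UTC-2 (offset -2h)
Difference: -2 - (-6) = 4 hours
Calculation: 18 + (4) = 22
Result: 22:33

22:33


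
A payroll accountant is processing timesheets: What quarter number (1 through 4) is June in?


Month: June (month 6)
Q1: January-March (months 1-3)
Q2: April-June (months 4-6)
Q3: July-September (months 7-9)
Q4: October-December (months 10-12)
Month 6 falls in Q2

2


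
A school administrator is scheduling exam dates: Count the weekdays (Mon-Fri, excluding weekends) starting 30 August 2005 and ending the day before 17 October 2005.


Start: 2005-08-30 (Tuesday)
End (exclusive): 2005-10-17 (Monday)
Total calendar days: 48
Full weeks: 48 // 7 = 6 -> 30 weekdays
Remaining 6 days starting on Tuesday:
  Tue(w), Wed(w), Thu(w), Fri(w), Sat(-), Sun(-) -> 4 weekdays
Total business days: 30 + 4 = 34

34


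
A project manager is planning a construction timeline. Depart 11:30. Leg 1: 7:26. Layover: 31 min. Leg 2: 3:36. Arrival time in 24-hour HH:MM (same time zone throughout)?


Depart: 11:30
Leg 1: +446 min -> 18:56
Layover: +31 min -> 19:27
Leg 2: +216 min -> 23:03
Total travel: 693 minutes = 11h 33m
Arrival: 23:03

23:03


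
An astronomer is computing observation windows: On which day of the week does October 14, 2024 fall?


Date: 2024-10-14
January 1, 2024 is a Monday
Day of year: 288
Offset from Jan 1: 287 days
287 mod 7 = 0
Result: Monday

Monday


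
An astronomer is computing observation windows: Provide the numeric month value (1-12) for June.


Calendar month order:
5. May
6. June <--
7. July
June is month number 6

6


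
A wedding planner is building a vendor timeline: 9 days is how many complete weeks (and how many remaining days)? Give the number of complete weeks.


Total days: 9
Days per week: 7
Division: 9 / 7 = 1 remainder 2
Complete weeks: 1
Remaining days: 2

1


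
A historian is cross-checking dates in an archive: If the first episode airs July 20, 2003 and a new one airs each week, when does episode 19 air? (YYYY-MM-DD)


First occurrence: 2003-07-20 (occurrence 1)
Each occurrence is 7 days after the previous.
Occurrence 19 is 18 weeks after the first.
18 weeks = 126 days
2003-07-20 + 126 days = 2003-11-23

2003-11-23


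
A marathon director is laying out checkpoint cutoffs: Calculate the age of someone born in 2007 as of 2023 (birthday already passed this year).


Birth year: 2007
Current year: 2023
Age = current year - birth year
Age = 2023 - 2007 = 16

16


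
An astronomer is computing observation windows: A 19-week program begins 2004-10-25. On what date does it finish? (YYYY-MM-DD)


Start: 2004-10-25
Weeks to add: 19
Convert to days: 19 x 7 = 133 days
Add 133 days to 2004-10-25
Result: 2005-03-07

2005-03-07


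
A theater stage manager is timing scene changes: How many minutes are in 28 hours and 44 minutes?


Hours: 28
Extra minutes: 44
Minutes per hour: 60
Hours to minutes: 28 x 60 = 1680
Total: 1680 + 44 = 1724

1724


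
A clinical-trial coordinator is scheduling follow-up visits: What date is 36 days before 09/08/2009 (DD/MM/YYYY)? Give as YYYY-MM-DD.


Start: 2009-08-09
Subtracting 36 days
Days already passed in August: 9
After going back through August: 27 more days to subtract
July 2009 has 31 days, need 27
Result: 2009-07-04

2009-07-04


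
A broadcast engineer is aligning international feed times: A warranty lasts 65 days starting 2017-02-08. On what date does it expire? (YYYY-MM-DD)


Start: 2017-02-08
Adding 65 days
Days remaining in February: 20
After February: 45 days still to add
March 2017: 31 days, 14 remaining
April 2017 has 30 days, need 14
Result: 2017-04-14

2017-04-14


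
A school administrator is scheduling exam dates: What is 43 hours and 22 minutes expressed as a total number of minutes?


Hours: 43
Minutes: 22
Convert hours to minutes: 43 x 60 = 2580
Add remaining minutes: 2580 + 22 = 2602

2602


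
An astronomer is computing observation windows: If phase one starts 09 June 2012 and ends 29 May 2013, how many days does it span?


Start date: 2012-06-09
End date: 2013-05-29
Jun 2012: +22 days
Jul 2012: +31 days
Aug 2012: +31 days
... (9 more months)
Total: 354 days

354


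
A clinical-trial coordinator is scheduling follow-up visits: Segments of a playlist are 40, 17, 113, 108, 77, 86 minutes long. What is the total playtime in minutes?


Durations: 40, 17, 113, 108, 77, 86
Running sum: 40
+ 17 = 57
+ 113 = 170
+ 108 = 278
+ 77 = 355
+ 86 = 441
Total duration: 441 minutes
That is 7 hours and 21 minutes

441


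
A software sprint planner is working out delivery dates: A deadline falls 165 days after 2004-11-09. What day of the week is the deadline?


Start: 2004-11-09 (Tuesday)
Step 1 - find target date: add 165 days
  2004-11-09 + 165 days = 2005-04-23
Step 2 - day of week:
  165 mod 7 = 4
  Tuesday + 4 days -> Saturday
Result: Saturday (2005-04-23)

Saturday


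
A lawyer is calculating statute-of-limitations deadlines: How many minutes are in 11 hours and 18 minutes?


Hours: 11
Extra minutes: 18
Minutes per hour: 60
Hours to minutes: 11 x 60 = 660
Total: 660 + 18 = 678

678


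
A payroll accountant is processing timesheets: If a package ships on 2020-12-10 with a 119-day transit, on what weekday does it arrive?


Start: 2020-12-10 (Thursday)
Step 1 - find target date: add 119 days
  2020-12-10 + 119 days = 2021-04-08
Step 2 - day of week:
  119 mod 7 = 0
  Thursday + 0 days -> Thursday
Result: Thursday (2021-04-08)

Thursday


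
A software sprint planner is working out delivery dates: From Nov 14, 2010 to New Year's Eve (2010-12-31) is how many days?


Start: November 14, 2010
End: December 31, 2010
Days left in November: 16
December: 31
Sum of remaining months: 31
Total: 16 + 31 = 47

47


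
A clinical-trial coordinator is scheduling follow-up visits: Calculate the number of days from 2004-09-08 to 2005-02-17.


Start date: 2004-09-08
End date: 2005-02-17
Sep 2004: +23 days
Oct 2004: +31 days
Nov 2004: +30 days
... (3 more months)
Total: 162 days

162


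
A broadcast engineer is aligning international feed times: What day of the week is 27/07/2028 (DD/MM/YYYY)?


Date: 2028-07-27
January 1, 2028 is a Saturday
Day of year: 209
Offset from Jan 1: 208 days
208 mod 7 = 5
Result: Thursday

Thursday


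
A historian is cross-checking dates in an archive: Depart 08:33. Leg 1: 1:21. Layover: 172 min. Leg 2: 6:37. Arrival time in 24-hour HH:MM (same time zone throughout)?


Depart: 08:33
Leg 1: +81 min -> 09:54
Layover: +172 min -> 12:46
Leg 2: +397 min -> 19:23
Total travel: 650 minutes = 10h 50m
Arrival: 19:23

19:23


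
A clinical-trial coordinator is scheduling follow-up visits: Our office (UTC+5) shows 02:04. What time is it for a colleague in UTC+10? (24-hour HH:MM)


Local time: 02:04 at UTC+5 (offset 5h)
Target zone: UTC+10 (offset 10h)
Difference: 10 - (5) = 5 hours
Calculation: 2 + (5) = 7
Result: 07:04

07:04


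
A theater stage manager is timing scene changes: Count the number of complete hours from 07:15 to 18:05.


Start: 07:15
End: 18:05
Hour difference: 18 - 7 = 11 hours
Minute difference: 5 - 15 = -10 minutes
Total minutes: 650
Complete hours: 650 / 60 = 10 (remainder 50)

10


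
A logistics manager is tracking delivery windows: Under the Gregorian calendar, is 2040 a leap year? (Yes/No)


Year: 2040
Divisible by 4? 2040 / 4 = 510.0 -> Yes
Divisible by 100? 2040 / 100 = 20.4 -> No
Divisible by 4 but not 100, so it IS a leap year

Yes


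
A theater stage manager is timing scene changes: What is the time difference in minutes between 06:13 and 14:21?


Start time: 06:13 = 373 minutes from midnight
End time: 14:21 = 861 minutes from midnight
Difference: 861 - 373 = 488 minutes
That is 8 hours and 8 minutes

488


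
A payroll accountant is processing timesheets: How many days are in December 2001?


Month: December
Year: 2001
December is a 31-day month
Total: 31 days

31


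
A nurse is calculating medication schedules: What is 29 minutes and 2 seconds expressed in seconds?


Minutes: 29
Extra seconds: 2
Seconds per minute: 60
Minutes to seconds: 29 x 60 = 1740
Total: 1740 + 2 = 1742

1742


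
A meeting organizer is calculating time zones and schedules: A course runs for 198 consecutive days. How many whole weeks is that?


Total days: 198
Days per week: 7
Division: 198 / 7 = 28 remainder 2
Complete weeks: 28
Remaining days: 2

28


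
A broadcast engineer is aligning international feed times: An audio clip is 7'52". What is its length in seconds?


Minutes: 7
Seconds: 52
Convert minutes to seconds: 7 x 60 = 420
Add remaining seconds: 420 + 52 = 472

472


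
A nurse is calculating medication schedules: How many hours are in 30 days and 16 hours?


Days: 30
Extra hours: 16
Hours per day: 24
Days to hours: 30 x 24 = 720
Total: 720 + 16 = 736

736


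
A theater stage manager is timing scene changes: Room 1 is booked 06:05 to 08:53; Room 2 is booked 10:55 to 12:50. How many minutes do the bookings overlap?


Interval A: [365, 533] minutes from midnight
Interval B: [655, 770] minutes from midnight
Overlap start = max(365, 655) = 655
Overlap end = min(533, 770) = 533
End <= start, so the intervals do not overlap: 0 minutes

0
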